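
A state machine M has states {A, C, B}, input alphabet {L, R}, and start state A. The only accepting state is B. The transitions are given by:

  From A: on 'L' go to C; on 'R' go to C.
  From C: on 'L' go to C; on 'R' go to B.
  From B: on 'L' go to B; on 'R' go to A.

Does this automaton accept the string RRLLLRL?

No

A → C → B → B → B → B → A → C
End state C is not accepting.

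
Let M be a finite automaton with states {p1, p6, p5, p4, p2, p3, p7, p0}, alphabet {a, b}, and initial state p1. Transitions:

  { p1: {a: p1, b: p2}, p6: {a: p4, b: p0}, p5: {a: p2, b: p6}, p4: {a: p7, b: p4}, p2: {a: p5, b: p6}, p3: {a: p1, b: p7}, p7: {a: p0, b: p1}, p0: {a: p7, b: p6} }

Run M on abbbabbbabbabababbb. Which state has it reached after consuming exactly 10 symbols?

p4

Trace: p1 -a-> p1 -b-> p2 -b-> p6 -b-> p0 -a-> p7 -b-> p1 -b-> p2 -b-> p6 -a-> p4 -b-> p4
After 10 symbols: p4.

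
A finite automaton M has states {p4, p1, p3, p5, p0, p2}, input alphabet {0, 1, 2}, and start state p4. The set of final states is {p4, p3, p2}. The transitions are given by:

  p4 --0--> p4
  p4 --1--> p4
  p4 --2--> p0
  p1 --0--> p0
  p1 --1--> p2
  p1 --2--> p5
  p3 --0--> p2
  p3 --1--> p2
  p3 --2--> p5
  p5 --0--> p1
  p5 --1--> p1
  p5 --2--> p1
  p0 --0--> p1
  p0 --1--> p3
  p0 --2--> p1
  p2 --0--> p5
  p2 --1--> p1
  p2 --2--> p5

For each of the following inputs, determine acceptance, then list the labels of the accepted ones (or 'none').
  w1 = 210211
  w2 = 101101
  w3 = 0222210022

w1:
  start at p4
  read '2': p4 → p0
  read '1': p0 → p3
  read '0': p3 → p2
  read '2': p2 → p5
  read '1': p5 → p1
  read '1': p1 → p2
  end p2, accepted
w2:
  start at p4
  read '1': p4 → p4
  read '0': p4 → p4
  read '1': p4 → p4
  read '1': p4 → p4
  read '0': p4 → p4
  read '1': p4 → p4
  end p4, accepted
w3:
  start at p4
  read '0': p4 → p4
  read '2': p4 → p0
  read '2': p0 → p1
  read '2': p1 → p5
  read '2': p5 → p1
  read '1': p1 → p2
  read '0': p2 → p5
  read '0': p5 → p1
  read '2': p1 → p5
  read '2': p5 → p1
  end p1, rejected

w1, w2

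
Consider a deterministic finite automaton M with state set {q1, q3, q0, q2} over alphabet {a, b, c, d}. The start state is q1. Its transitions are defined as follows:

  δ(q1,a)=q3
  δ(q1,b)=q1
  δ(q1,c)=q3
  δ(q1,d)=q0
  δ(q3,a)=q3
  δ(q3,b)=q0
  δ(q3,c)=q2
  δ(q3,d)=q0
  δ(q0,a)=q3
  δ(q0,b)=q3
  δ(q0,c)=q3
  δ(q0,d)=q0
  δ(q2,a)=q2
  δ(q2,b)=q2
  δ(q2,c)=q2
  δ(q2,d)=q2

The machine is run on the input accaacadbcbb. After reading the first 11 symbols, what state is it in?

q2

start at q1
read 'a': q1 → q3
read 'c': q3 → q2
read 'c': q2 → q2
read 'a': q2 → q2
read 'a': q2 → q2
read 'c': q2 → q2
read 'a': q2 → q2
read 'd': q2 → q2
read 'b': q2 → q2
read 'c': q2 → q2
read 'b': q2 → q2
After 11 symbols: q2.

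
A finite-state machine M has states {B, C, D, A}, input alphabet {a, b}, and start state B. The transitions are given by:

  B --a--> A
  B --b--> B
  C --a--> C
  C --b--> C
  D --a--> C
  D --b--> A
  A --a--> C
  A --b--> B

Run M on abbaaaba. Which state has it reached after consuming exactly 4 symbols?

Trace: B -a-> A -b-> B -b-> B -a-> A
After 4 symbols: A.

A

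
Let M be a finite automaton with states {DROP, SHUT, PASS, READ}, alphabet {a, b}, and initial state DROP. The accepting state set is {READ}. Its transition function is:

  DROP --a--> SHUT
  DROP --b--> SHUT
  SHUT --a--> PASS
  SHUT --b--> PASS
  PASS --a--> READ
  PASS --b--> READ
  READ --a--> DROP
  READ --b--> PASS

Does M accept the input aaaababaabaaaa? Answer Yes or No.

No

start at DROP
read 'a': DROP → SHUT
read 'a': SHUT → PASS
read 'a': PASS → READ
read 'a': READ → DROP
read 'b': DROP → SHUT
read 'a': SHUT → PASS
read 'b': PASS → READ
read 'a': READ → DROP
read 'a': DROP → SHUT
read 'b': SHUT → PASS
read 'a': PASS → READ
read 'a': READ → DROP
read 'a': DROP → SHUT
read 'a': SHUT → PASS
End state PASS is not accepting.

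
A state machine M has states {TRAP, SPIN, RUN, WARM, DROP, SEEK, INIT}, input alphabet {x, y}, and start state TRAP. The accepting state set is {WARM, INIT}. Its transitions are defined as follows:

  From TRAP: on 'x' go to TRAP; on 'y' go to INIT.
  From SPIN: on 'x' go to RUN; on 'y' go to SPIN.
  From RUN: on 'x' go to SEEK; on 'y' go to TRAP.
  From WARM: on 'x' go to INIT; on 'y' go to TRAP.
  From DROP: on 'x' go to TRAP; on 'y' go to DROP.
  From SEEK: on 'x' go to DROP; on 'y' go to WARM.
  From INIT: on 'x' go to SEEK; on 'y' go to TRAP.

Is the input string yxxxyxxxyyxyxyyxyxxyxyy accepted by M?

start at TRAP
read 'y': TRAP → INIT
read 'x': INIT → SEEK
read 'x': SEEK → DROP
read 'x': DROP → TRAP
read 'y': TRAP → INIT
read 'x': INIT → SEEK
read 'x': SEEK → DROP
read 'x': DROP → TRAP
read 'y': TRAP → INIT
read 'y': INIT → TRAP
read 'x': TRAP → TRAP
read 'y': TRAP → INIT
read 'x': INIT → SEEK
read 'y': SEEK → WARM
read 'y': WARM → TRAP
read 'x': TRAP → TRAP
read 'y': TRAP → INIT
read 'x': INIT → SEEK
read 'x': SEEK → DROP
read 'y': DROP → DROP
read 'x': DROP → TRAP
read 'y': TRAP → INIT
read 'y': INIT → TRAP
End state TRAP is not accepting.

No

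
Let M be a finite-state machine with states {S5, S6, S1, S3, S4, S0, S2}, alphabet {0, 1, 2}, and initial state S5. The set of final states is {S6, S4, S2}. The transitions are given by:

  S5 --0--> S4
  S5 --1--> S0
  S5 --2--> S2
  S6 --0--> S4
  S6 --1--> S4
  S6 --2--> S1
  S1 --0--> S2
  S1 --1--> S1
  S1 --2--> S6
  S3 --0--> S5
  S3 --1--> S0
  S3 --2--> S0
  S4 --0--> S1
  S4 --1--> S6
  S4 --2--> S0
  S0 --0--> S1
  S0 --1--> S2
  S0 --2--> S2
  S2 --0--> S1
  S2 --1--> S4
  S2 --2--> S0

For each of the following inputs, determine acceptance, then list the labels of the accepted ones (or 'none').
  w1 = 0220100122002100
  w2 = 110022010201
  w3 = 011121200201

w1: S5 → S4 → S0 → S2 → S1 → S1 → S2 → S1 → S1 → S6 → S1 → S2 → S1 → S6 → S4 → S1 → S2  → end S2, accepted
w2: S5 → S0 → S2 → S1 → S2 → S0 → S2 → S1 → S1 → S2 → S0 → S1 → S1  → end S1, rejected
w3: S5 → S4 → S6 → S4 → S6 → S1 → S1 → S6 → S4 → S1 → S6 → S4 → S6  → end S6, accepted

w1, w3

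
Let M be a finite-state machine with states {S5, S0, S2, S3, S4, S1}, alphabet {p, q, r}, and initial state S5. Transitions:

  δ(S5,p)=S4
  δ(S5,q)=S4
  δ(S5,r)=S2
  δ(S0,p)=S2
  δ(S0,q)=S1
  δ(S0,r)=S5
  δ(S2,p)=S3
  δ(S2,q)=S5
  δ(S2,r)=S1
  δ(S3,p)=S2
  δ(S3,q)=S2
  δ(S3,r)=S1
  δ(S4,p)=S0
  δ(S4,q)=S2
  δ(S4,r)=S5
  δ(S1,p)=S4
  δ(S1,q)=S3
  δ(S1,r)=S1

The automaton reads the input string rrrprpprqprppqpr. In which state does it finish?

S5 → S2 → S1 → S1 → S4 → S5 → S4 → S0 → S5 → S4 → S0 → S5 → S4 → S0 → S1 → S4 → S5

S5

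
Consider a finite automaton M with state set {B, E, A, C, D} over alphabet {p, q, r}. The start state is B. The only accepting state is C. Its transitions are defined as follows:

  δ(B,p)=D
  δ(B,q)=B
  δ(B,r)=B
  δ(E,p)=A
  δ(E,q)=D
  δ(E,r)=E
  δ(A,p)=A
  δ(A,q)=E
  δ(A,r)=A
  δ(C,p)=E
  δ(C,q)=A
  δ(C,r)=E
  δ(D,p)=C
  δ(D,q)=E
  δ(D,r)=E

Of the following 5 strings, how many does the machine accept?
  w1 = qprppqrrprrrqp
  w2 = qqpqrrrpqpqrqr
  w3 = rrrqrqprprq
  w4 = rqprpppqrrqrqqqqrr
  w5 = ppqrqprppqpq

w1: B → B → D → E → A → A → E → E → E → A → A → A → A → E → A  → end A, rejected
w2: B → B → B → D → E → E → E → E → A → E → A → E → E → D → E  → end E, rejected
w3: B → B → B → B → B → B → B → D → E → A → A → E  → end E, rejected
w4: B → B → B → D → E → A → A → A → E → E → E → D → E → D → E → D → E → E → E  → end E, rejected
w5: B → D → C → A → A → E → A → A → A → A → E → A → E  → end E, rejected

0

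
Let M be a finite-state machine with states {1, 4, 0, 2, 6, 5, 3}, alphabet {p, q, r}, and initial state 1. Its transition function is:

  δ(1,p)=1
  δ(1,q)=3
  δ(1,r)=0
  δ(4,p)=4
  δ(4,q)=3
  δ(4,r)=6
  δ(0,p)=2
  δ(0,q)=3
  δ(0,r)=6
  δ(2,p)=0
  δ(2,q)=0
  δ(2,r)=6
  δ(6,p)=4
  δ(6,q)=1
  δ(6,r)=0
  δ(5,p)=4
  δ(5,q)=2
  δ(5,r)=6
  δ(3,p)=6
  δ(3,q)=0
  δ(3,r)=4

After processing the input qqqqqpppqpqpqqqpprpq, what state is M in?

1 → 3 → 0 → 3 → 0 → 3 → 6 → 4 → 4 → 3 → 6 → 1 → 1 → 3 → 0 → 3 → 6 → 4 → 6 → 4 → 3

3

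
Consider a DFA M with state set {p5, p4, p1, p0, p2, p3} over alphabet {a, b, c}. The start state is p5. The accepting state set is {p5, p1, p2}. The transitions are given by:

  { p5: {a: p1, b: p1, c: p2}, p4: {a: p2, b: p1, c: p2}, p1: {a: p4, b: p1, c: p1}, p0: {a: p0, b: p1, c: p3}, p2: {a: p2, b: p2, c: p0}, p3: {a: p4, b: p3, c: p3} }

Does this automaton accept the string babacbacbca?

p5 → p1 → p4 → p1 → p4 → p2 → p2 → p2 → p0 → p1 → p1 → p4
End state p4 is not accepting.

No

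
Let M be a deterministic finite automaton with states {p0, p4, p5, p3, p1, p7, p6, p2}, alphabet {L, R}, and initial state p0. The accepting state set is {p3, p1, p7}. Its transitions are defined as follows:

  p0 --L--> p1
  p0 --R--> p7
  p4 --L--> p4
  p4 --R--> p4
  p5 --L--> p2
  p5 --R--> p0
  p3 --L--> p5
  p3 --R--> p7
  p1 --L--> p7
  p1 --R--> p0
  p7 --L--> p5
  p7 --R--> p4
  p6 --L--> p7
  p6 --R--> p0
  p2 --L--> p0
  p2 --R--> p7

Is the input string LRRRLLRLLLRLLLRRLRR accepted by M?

No

Trace: p0 -L-> p1 -R-> p0 -R-> p7 -R-> p4 -L-> p4 -L-> p4 -R-> p4 -L-> p4 -L-> p4 -L-> p4 -R-> p4 -L-> p4 -L-> p4 -L-> p4 -R-> p4 -R-> p4 -L-> p4 -R-> p4 -R-> p4
End state p4 is not accepting.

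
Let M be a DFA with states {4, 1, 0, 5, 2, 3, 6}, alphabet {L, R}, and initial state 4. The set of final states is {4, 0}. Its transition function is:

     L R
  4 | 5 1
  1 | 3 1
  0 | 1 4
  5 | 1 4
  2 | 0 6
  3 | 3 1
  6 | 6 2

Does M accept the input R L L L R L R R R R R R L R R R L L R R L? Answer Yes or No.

No

start at 4
read 'R': 4 → 1
read 'L': 1 → 3
read 'L': 3 → 3
read 'L': 3 → 3
read 'R': 3 → 1
read 'L': 1 → 3
read 'R': 3 → 1
read 'R': 1 → 1
read 'R': 1 → 1
read 'R': 1 → 1
read 'R': 1 → 1
read 'R': 1 → 1
read 'L': 1 → 3
read 'R': 3 → 1
read 'R': 1 → 1
read 'R': 1 → 1
read 'L': 1 → 3
read 'L': 3 → 3
read 'R': 3 → 1
read 'R': 1 → 1
read 'L': 1 → 3
End state 3 is not accepting.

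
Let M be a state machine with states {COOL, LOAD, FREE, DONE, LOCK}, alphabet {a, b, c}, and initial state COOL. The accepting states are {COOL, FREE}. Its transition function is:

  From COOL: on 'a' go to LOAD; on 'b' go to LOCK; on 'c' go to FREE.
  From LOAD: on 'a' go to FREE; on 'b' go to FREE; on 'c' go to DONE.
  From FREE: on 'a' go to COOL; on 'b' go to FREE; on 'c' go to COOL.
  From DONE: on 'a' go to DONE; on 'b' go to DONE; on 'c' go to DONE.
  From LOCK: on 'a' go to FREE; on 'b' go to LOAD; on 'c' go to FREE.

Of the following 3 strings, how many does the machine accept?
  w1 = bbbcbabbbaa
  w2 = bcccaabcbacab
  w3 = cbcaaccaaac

w1: COOL → LOCK → LOAD → FREE → COOL → LOCK → FREE → FREE → FREE → FREE → COOL → LOAD  → end LOAD, rejected
w2: COOL → LOCK → FREE → COOL → FREE → COOL → LOAD → FREE → COOL → LOCK → FREE → COOL → LOAD → FREE  → end FREE, accepted
w3: COOL → FREE → FREE → COOL → LOAD → FREE → COOL → FREE → COOL → LOAD → FREE → COOL  → end COOL, accepted

2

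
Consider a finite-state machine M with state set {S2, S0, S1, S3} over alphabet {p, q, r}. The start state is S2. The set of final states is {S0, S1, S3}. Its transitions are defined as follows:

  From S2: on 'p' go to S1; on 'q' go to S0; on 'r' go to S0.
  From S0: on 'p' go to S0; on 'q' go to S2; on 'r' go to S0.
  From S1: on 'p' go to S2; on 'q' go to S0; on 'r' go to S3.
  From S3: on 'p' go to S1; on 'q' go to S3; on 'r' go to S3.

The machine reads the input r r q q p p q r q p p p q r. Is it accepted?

Yes

S2 → S0 → S0 → S2 → S0 → S0 → S0 → S2 → S0 → S2 → S1 → S2 → S1 → S0 → S0
End state S0 is accepting.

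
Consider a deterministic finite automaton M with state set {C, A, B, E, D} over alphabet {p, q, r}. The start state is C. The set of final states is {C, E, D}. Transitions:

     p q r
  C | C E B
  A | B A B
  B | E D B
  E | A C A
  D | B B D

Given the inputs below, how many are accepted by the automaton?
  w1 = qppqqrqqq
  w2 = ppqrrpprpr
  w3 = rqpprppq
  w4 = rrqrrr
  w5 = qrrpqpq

4

w1: C → E → A → B → D → B → B → D → B → D  → end D, accepted
w2: C → C → C → E → A → B → E → A → B → E → A  → end A, rejected
w3: C → B → D → B → E → A → B → E → C  → end C, accepted
w4: C → B → B → D → D → D → D  → end D, accepted
w5: C → E → A → B → E → C → C → E  → end E, accepted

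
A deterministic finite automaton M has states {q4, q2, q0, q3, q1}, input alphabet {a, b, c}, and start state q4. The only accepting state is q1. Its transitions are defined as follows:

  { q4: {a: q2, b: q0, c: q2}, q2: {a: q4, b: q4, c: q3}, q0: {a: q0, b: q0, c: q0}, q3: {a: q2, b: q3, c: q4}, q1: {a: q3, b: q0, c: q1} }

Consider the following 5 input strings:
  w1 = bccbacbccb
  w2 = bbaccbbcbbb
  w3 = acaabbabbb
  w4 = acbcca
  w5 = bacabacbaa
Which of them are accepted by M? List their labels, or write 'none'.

w1: q4 → q0 → q0 → q0 → q0 → q0 → q0 → q0 → q0 → q0 → q0  → end q0, rejected
w2: q4 → q0 → q0 → q0 → q0 → q0 → q0 → q0 → q0 → q0 → q0 → q0  → end q0, rejected
w3: q4 → q2 → q3 → q2 → q4 → q0 → q0 → q0 → q0 → q0 → q0  → end q0, rejected
w4: q4 → q2 → q3 → q3 → q4 → q2 → q4  → end q4, rejected
w5: q4 → q0 → q0 → q0 → q0 → q0 → q0 → q0 → q0 → q0 → q0  → end q0, rejected

none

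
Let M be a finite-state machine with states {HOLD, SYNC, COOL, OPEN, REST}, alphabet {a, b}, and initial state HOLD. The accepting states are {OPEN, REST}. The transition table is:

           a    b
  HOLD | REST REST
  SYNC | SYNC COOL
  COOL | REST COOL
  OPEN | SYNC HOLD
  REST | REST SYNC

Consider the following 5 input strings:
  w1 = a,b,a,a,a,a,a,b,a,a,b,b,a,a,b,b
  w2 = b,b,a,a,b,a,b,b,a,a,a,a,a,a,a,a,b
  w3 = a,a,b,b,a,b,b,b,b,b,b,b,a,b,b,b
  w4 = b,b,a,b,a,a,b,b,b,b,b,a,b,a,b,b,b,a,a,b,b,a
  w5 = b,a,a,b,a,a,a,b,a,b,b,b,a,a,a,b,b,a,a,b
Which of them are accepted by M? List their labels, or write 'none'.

w1:
  start at HOLD
  read 'a': HOLD → REST
  read 'b': REST → SYNC
  read 'a': SYNC → SYNC
  read 'a': SYNC → SYNC
  read 'a': SYNC → SYNC
  read 'a': SYNC → SYNC
  read 'a': SYNC → SYNC
  read 'b': SYNC → COOL
  read 'a': COOL → REST
  read 'a': REST → REST
  read 'b': REST → SYNC
  read 'b': SYNC → COOL
  read 'a': COOL → REST
  read 'a': REST → REST
  read 'b': REST → SYNC
  read 'b': SYNC → COOL
  end COOL, rejected
w2:
  start at HOLD
  read 'b': HOLD → REST
  read 'b': REST → SYNC
  read 'a': SYNC → SYNC
  read 'a': SYNC → SYNC
  read 'b': SYNC → COOL
  read 'a': COOL → REST
  read 'b': REST → SYNC
  read 'b': SYNC → COOL
  read 'a': COOL → REST
  read 'a': REST → REST
  read 'a': REST → REST
  read 'a': REST → REST
  read 'a': REST → REST
  read 'a': REST → REST
  read 'a': REST → REST
  read 'a': REST → REST
  read 'b': REST → SYNC
  end SYNC, rejected
w3:
  start at HOLD
  read 'a': HOLD → REST
  read 'a': REST → REST
  read 'b': REST → SYNC
  read 'b': SYNC → COOL
  read 'a': COOL → REST
  read 'b': REST → SYNC
  read 'b': SYNC → COOL
  read 'b': COOL → COOL
  read 'b': COOL → COOL
  read 'b': COOL → COOL
  read 'b': COOL → COOL
  read 'b': COOL → COOL
  read 'a': COOL → REST
  read 'b': REST → SYNC
  read 'b': SYNC → COOL
  read 'b': COOL → COOL
  end COOL, rejected
w4:
  start at HOLD
  read 'b': HOLD → REST
  read 'b': REST → SYNC
  read 'a': SYNC → SYNC
  read 'b': SYNC → COOL
  read 'a': COOL → REST
  read 'a': REST → REST
  read 'b': REST → SYNC
  read 'b': SYNC → COOL
  read 'b': COOL → COOL
  read 'b': COOL → COOL
  read 'b': COOL → COOL
  read 'a': COOL → REST
  read 'b': REST → SYNC
  read 'a': SYNC → SYNC
  read 'b': SYNC → COOL
  read 'b': COOL → COOL
  read 'b': COOL → COOL
  read 'a': COOL → REST
  read 'a': REST → REST
  read 'b': REST → SYNC
  read 'b': SYNC → COOL
  read 'a': COOL → REST
  end REST, accepted
w5:
  start at HOLD
  read 'b': HOLD → REST
  read 'a': REST → REST
  read 'a': REST → REST
  read 'b': REST → SYNC
  read 'a': SYNC → SYNC
  read 'a': SYNC → SYNC
  read 'a': SYNC → SYNC
  read 'b': SYNC → COOL
  read 'a': COOL → REST
  read 'b': REST → SYNC
  read 'b': SYNC → COOL
  read 'b': COOL → COOL
  read 'a': COOL → REST
  read 'a': REST → REST
  read 'a': REST → REST
  read 'b': REST → SYNC
  read 'b': SYNC → COOL
  read 'a': COOL → REST
  read 'a': REST → REST
  read 'b': REST → SYNC
  end SYNC, rejected

w4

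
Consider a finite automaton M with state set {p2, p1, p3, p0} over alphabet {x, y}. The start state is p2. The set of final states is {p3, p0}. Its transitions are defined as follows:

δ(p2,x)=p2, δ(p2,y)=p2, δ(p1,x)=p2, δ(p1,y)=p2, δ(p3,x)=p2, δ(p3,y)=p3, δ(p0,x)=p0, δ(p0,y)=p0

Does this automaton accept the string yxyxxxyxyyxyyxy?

No

p2 → p2 → p2 → p2 → p2 → p2 → p2 → p2 → p2 → p2 → p2 → p2 → p2 → p2 → p2 → p2
End state p2 is not accepting.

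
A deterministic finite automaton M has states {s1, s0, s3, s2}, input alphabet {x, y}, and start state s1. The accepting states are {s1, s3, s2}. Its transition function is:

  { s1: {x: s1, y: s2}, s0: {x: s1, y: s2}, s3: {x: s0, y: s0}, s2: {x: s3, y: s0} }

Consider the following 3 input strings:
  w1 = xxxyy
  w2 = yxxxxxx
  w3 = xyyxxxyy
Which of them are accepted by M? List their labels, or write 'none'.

w1: Trace: s1 -x-> s1 -x-> s1 -x-> s1 -y-> s2 -y-> s0  → end s0, rejected
w2: Trace: s1 -y-> s2 -x-> s3 -x-> s0 -x-> s1 -x-> s1 -x-> s1 -x-> s1  → end s1, accepted
w3: Trace: s1 -x-> s1 -y-> s2 -y-> s0 -x-> s1 -x-> s1 -x-> s1 -y-> s2 -y-> s0  → end s0, rejected

w2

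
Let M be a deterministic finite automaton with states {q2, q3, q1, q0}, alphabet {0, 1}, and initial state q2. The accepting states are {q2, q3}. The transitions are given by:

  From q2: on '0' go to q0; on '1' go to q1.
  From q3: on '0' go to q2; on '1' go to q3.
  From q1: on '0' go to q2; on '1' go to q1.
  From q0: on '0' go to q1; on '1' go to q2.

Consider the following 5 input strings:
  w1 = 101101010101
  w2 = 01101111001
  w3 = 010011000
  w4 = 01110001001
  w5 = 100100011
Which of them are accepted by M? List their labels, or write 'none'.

w1: Trace: q2 -1-> q1 -0-> q2 -1-> q1 -1-> q1 -0-> q2 -1-> q1 -0-> q2 -1-> q1 -0-> q2 -1-> q1 -0-> q2 -1-> q1  → end q1, rejected
w2: Trace: q2 -0-> q0 -1-> q2 -1-> q1 -0-> q2 -1-> q1 -1-> q1 -1-> q1 -1-> q1 -0-> q2 -0-> q0 -1-> q2  → end q2, accepted
w3: Trace: q2 -0-> q0 -1-> q2 -0-> q0 -0-> q1 -1-> q1 -1-> q1 -0-> q2 -0-> q0 -0-> q1  → end q1, rejected
w4: Trace: q2 -0-> q0 -1-> q2 -1-> q1 -1-> q1 -0-> q2 -0-> q0 -0-> q1 -1-> q1 -0-> q2 -0-> q0 -1-> q2  → end q2, accepted
w5: Trace: q2 -1-> q1 -0-> q2 -0-> q0 -1-> q2 -0-> q0 -0-> q1 -0-> q2 -1-> q1 -1-> q1  → end q1, rejected

w2, w4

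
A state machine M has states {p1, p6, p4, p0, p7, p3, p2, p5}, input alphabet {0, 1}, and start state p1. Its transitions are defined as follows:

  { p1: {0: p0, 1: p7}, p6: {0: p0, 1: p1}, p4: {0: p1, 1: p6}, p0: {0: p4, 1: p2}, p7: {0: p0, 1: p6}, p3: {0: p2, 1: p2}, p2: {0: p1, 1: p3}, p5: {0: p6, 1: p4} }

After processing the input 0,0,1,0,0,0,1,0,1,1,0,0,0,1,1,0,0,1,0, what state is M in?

Trace: p1 -0-> p0 -0-> p4 -1-> p6 -0-> p0 -0-> p4 -0-> p1 -1-> p7 -0-> p0 -1-> p2 -1-> p3 -0-> p2 -0-> p1 -0-> p0 -1-> p2 -1-> p3 -0-> p2 -0-> p1 -1-> p7 -0-> p0

p0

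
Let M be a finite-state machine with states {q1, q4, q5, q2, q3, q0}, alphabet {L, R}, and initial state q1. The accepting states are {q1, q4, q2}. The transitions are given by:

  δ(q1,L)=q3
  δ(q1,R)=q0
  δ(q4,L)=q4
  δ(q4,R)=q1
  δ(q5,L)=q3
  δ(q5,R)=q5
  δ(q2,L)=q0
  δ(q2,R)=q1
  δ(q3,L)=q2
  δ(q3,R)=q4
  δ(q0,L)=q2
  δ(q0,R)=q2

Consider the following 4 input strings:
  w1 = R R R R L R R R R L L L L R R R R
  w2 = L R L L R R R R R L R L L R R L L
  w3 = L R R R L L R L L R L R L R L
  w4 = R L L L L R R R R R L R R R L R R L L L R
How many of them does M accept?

w1: q1 → q0 → q2 → q1 → q0 → q2 → q1 → q0 → q2 → q1 → q3 → q2 → q0 → q2 → q1 → q0 → q2 → q1  → end q1, accepted
w2: q1 → q3 → q4 → q4 → q4 → q1 → q0 → q2 → q1 → q0 → q2 → q1 → q3 → q2 → q1 → q0 → q2 → q0  → end q0, rejected
w3: q1 → q3 → q4 → q1 → q0 → q2 → q0 → q2 → q0 → q2 → q1 → q3 → q4 → q4 → q1 → q3  → end q3, rejected
w4: q1 → q0 → q2 → q0 → q2 → q0 → q2 → q1 → q0 → q2 → q1 → q3 → q4 → q1 → q0 → q2 → q1 → q0 → q2 → q0 → q2 → q1  → end q1, accepted

2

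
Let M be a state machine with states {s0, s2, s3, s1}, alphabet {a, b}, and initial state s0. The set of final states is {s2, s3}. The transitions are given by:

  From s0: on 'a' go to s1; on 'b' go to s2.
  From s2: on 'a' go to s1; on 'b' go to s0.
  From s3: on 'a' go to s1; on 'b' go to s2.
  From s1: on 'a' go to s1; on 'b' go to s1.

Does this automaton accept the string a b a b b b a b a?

No

s0 → s1 → s1 → s1 → s1 → s1 → s1 → s1 → s1 → s1
End state s1 is not accepting.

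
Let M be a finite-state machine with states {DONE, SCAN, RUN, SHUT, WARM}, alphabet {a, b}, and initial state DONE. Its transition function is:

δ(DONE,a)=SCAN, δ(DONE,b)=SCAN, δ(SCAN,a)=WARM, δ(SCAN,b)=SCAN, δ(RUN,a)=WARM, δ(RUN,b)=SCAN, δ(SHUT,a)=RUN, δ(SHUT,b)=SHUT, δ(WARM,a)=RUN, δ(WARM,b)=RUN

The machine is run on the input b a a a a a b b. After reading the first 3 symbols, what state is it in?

DONE → SCAN → WARM → RUN
After 3 symbols: RUN.

RUN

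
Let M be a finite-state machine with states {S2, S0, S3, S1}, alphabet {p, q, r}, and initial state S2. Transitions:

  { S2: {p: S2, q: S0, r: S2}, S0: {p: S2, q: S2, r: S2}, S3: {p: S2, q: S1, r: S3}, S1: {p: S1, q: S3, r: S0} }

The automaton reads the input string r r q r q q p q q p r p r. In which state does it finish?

S2

Trace: S2 -r-> S2 -r-> S2 -q-> S0 -r-> S2 -q-> S0 -q-> S2 -p-> S2 -q-> S0 -q-> S2 -p-> S2 -r-> S2 -p-> S2 -r-> S2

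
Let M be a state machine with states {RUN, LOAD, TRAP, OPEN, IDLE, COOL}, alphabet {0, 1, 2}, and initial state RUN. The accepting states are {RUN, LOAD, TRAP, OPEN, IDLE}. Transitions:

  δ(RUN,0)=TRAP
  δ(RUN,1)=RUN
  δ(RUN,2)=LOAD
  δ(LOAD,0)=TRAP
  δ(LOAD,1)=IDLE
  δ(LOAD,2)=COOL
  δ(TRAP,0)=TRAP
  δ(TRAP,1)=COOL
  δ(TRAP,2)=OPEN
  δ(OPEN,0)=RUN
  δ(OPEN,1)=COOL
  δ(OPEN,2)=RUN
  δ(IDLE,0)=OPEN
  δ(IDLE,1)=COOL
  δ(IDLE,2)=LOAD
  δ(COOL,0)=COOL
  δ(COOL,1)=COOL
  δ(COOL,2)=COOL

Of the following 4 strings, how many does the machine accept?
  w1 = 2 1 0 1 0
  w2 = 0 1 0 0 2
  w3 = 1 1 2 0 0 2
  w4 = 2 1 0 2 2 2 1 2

1

w1:
  start at RUN
  read '2': RUN → LOAD
  read '1': LOAD → IDLE
  read '0': IDLE → OPEN
  read '1': OPEN → COOL
  read '0': COOL → COOL
  end COOL, rejected
w2:
  start at RUN
  read '0': RUN → TRAP
  read '1': TRAP → COOL
  read '0': COOL → COOL
  read '0': COOL → COOL
  read '2': COOL → COOL
  end COOL, rejected
w3:
  start at RUN
  read '1': RUN → RUN
  read '1': RUN → RUN
  read '2': RUN → LOAD
  read '0': LOAD → TRAP
  read '0': TRAP → TRAP
  read '2': TRAP → OPEN
  end OPEN, accepted
w4:
  start at RUN
  read '2': RUN → LOAD
  read '1': LOAD → IDLE
  read '0': IDLE → OPEN
  read '2': OPEN → RUN
  read '2': RUN → LOAD
  read '2': LOAD → COOL
  read '1': COOL → COOL
  read '2': COOL → COOL
  end COOL, rejected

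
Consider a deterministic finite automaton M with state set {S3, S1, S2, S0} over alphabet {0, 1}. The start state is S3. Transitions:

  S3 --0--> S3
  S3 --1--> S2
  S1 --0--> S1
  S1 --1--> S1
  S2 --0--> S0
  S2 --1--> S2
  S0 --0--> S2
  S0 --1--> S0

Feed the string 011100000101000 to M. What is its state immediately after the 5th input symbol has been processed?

S0

S3 → S3 → S2 → S2 → S2 → S0
After 5 symbols: S0.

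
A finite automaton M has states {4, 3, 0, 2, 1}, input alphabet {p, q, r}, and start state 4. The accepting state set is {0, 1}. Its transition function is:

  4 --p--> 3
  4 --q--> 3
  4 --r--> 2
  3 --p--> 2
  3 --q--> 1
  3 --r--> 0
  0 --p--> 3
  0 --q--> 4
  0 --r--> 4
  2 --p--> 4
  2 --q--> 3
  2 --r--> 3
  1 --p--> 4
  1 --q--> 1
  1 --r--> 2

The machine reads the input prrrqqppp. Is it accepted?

Trace: 4 -p-> 3 -r-> 0 -r-> 4 -r-> 2 -q-> 3 -q-> 1 -p-> 4 -p-> 3 -p-> 2
End state 2 is not accepting.

No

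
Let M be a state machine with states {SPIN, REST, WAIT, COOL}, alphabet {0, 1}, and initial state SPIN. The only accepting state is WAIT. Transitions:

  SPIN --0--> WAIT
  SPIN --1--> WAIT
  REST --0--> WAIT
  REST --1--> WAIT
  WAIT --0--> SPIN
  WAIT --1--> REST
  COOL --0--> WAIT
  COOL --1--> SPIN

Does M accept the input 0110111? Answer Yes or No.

Yes

start at SPIN
read '0': SPIN → WAIT
read '1': WAIT → REST
read '1': REST → WAIT
read '0': WAIT → SPIN
read '1': SPIN → WAIT
read '1': WAIT → REST
read '1': REST → WAIT
End state WAIT is accepting.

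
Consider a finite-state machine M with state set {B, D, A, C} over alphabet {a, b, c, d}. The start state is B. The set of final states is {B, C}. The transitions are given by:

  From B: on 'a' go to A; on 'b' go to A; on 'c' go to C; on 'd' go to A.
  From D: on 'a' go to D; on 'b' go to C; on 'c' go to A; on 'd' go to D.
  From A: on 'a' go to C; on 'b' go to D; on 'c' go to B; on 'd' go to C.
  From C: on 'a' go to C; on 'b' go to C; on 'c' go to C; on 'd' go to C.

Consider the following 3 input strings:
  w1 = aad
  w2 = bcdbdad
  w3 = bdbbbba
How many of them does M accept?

w1: B → A → C → C  → end C, accepted
w2: B → A → B → A → D → D → D → D  → end D, rejected
w3: B → A → C → C → C → C → C → C  → end C, accepted

2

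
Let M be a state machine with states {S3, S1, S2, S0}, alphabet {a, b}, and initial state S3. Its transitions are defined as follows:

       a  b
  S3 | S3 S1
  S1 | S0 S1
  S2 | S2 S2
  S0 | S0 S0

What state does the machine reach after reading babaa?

S0

Trace: S3 -b-> S1 -a-> S0 -b-> S0 -a-> S0 -a-> S0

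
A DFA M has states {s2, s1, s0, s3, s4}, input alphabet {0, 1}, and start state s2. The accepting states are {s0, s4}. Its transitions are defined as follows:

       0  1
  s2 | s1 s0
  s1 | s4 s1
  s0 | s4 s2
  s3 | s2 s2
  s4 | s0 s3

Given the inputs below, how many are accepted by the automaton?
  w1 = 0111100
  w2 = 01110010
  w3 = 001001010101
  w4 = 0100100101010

w1: Trace: s2 -0-> s1 -1-> s1 -1-> s1 -1-> s1 -1-> s1 -0-> s4 -0-> s0  → end s0, accepted
w2: Trace: s2 -0-> s1 -1-> s1 -1-> s1 -1-> s1 -0-> s4 -0-> s0 -1-> s2 -0-> s1  → end s1, rejected
w3: Trace: s2 -0-> s1 -0-> s4 -1-> s3 -0-> s2 -0-> s1 -1-> s1 -0-> s4 -1-> s3 -0-> s2 -1-> s0 -0-> s4 -1-> s3  → end s3, rejected
w4: Trace: s2 -0-> s1 -1-> s1 -0-> s4 -0-> s0 -1-> s2 -0-> s1 -0-> s4 -1-> s3 -0-> s2 -1-> s0 -0-> s4 -1-> s3 -0-> s2  → end s2, rejected

1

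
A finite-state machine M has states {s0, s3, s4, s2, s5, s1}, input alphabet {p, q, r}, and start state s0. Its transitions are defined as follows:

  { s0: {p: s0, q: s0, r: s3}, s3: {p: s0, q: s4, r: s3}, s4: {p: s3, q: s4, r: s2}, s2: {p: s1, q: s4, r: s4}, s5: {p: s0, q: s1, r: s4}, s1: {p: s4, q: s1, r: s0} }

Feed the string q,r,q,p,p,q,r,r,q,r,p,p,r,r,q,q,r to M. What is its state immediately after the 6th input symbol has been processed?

s0

s0 → s0 → s3 → s4 → s3 → s0 → s0
After 6 symbols: s0.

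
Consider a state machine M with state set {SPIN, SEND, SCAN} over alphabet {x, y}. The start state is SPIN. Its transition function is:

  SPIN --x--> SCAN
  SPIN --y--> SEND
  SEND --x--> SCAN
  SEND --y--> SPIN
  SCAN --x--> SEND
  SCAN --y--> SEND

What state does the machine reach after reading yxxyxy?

start at SPIN
read 'y': SPIN → SEND
read 'x': SEND → SCAN
read 'x': SCAN → SEND
read 'y': SEND → SPIN
read 'x': SPIN → SCAN
read 'y': SCAN → SEND

SEND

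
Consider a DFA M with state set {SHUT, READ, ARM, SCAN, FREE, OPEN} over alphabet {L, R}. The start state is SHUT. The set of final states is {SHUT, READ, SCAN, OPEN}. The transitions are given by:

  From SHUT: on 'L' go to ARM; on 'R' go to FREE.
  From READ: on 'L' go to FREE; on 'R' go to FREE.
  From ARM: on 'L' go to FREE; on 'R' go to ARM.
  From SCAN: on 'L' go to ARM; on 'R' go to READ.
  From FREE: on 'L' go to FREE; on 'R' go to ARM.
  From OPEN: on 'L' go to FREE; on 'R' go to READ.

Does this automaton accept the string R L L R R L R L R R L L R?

start at SHUT
read 'R': SHUT → FREE
read 'L': FREE → FREE
read 'L': FREE → FREE
read 'R': FREE → ARM
read 'R': ARM → ARM
read 'L': ARM → FREE
read 'R': FREE → ARM
read 'L': ARM → FREE
read 'R': FREE → ARM
read 'R': ARM → ARM
read 'L': ARM → FREE
read 'L': FREE → FREE
read 'R': FREE → ARM
End state ARM is not accepting.

No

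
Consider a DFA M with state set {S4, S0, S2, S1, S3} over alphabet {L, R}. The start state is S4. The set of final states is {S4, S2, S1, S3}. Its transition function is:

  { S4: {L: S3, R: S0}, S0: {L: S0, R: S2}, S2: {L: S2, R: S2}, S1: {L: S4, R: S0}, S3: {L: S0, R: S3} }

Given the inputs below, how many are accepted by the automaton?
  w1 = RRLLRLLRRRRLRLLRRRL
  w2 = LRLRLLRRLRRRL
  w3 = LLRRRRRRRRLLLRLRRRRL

w1: Trace: S4 -R-> S0 -R-> S2 -L-> S2 -L-> S2 -R-> S2 -L-> S2 -L-> S2 -R-> S2 -R-> S2 -R-> S2 -R-> S2 -L-> S2 -R-> S2 -L-> S2 -L-> S2 -R-> S2 -R-> S2 -R-> S2 -L-> S2  → end S2, accepted
w2: Trace: S4 -L-> S3 -R-> S3 -L-> S0 -R-> S2 -L-> S2 -L-> S2 -R-> S2 -R-> S2 -L-> S2 -R-> S2 -R-> S2 -R-> S2 -L-> S2  → end S2, accepted
w3: Trace: S4 -L-> S3 -L-> S0 -R-> S2 -R-> S2 -R-> S2 -R-> S2 -R-> S2 -R-> S2 -R-> S2 -R-> S2 -L-> S2 -L-> S2 -L-> S2 -R-> S2 -L-> S2 -R-> S2 -R-> S2 -R-> S2 -R-> S2 -L-> S2  → end S2, accepted

3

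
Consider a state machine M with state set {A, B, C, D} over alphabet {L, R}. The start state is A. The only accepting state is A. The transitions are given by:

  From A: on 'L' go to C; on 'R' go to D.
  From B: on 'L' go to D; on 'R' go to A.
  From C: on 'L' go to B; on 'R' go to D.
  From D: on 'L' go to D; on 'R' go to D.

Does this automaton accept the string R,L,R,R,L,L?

No

start at A
read 'R': A → D
read 'L': D → D
read 'R': D → D
read 'R': D → D
read 'L': D → D
read 'L': D → D
End state D is not accepting.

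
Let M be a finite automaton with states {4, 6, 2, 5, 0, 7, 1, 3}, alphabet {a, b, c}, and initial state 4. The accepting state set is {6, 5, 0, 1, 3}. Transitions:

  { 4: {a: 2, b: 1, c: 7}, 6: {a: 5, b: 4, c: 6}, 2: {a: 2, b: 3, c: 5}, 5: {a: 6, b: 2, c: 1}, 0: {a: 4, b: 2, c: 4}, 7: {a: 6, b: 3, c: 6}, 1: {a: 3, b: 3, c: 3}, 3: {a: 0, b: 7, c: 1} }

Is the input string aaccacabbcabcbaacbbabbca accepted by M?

Yes

4 → 2 → 2 → 5 → 1 → 3 → 1 → 3 → 7 → 3 → 1 → 3 → 7 → 6 → 4 → 2 → 2 → 5 → 2 → 3 → 0 → 2 → 3 → 1 → 3
End state 3 is accepting.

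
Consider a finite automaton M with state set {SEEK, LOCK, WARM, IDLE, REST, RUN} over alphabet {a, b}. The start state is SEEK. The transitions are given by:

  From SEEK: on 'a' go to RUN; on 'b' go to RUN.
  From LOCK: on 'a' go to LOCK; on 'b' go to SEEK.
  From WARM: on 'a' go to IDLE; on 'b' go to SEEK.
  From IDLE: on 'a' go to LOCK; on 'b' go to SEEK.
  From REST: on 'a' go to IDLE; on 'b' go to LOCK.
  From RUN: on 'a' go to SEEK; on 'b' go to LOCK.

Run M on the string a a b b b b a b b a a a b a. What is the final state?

RUN

Trace: SEEK -a-> RUN -a-> SEEK -b-> RUN -b-> LOCK -b-> SEEK -b-> RUN -a-> SEEK -b-> RUN -b-> LOCK -a-> LOCK -a-> LOCK -a-> LOCK -b-> SEEK -a-> RUN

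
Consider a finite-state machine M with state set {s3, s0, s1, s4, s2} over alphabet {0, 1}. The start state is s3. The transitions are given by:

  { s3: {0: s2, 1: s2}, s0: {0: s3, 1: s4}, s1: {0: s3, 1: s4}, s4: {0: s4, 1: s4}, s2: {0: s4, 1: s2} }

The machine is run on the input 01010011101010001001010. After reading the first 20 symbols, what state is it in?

start at s3
read '0': s3 → s2
read '1': s2 → s2
read '0': s2 → s4
read '1': s4 → s4
read '0': s4 → s4
read '0': s4 → s4
read '1': s4 → s4
read '1': s4 → s4
read '1': s4 → s4
read '0': s4 → s4
read '1': s4 → s4
read '0': s4 → s4
read '1': s4 → s4
read '0': s4 → s4
read '0': s4 → s4
read '0': s4 → s4
read '1': s4 → s4
read '0': s4 → s4
read '0': s4 → s4
read '1': s4 → s4
After 20 symbols: s4.

s4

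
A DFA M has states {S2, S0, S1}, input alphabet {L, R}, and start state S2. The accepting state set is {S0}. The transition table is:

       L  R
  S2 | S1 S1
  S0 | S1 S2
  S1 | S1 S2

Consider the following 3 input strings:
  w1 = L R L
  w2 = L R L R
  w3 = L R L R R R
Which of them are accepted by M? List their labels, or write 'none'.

none

w1: Trace: S2 -L-> S1 -R-> S2 -L-> S1  → end S1, rejected
w2: Trace: S2 -L-> S1 -R-> S2 -L-> S1 -R-> S2  → end S2, rejected
w3: Trace: S2 -L-> S1 -R-> S2 -L-> S1 -R-> S2 -R-> S1 -R-> S2  → end S2, rejected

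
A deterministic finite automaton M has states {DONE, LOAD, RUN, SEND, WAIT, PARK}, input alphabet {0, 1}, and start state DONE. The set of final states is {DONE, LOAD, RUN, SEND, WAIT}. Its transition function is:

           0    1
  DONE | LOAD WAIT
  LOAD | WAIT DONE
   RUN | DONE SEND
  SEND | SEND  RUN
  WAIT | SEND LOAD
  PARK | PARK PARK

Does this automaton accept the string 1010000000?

DONE → WAIT → SEND → RUN → DONE → LOAD → WAIT → SEND → SEND → SEND → SEND
End state SEND is accepting.

Yes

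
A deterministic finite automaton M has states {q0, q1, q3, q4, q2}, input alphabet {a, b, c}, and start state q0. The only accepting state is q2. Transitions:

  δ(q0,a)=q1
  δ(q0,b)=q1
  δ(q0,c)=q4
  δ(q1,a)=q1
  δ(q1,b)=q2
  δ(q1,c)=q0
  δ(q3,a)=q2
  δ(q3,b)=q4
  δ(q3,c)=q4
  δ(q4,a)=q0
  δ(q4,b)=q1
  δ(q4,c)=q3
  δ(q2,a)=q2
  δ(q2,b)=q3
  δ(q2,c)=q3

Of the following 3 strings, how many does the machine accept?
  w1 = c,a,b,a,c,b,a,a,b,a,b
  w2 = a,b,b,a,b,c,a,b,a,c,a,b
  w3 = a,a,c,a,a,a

1

w1:
  start at q0
  read 'c': q0 → q4
  read 'a': q4 → q0
  read 'b': q0 → q1
  read 'a': q1 → q1
  read 'c': q1 → q0
  read 'b': q0 → q1
  read 'a': q1 → q1
  read 'a': q1 → q1
  read 'b': q1 → q2
  read 'a': q2 → q2
  read 'b': q2 → q3
  end q3, rejected
w2:
  start at q0
  read 'a': q0 → q1
  read 'b': q1 → q2
  read 'b': q2 → q3
  read 'a': q3 → q2
  read 'b': q2 → q3
  read 'c': q3 → q4
  read 'a': q4 → q0
  read 'b': q0 → q1
  read 'a': q1 → q1
  read 'c': q1 → q0
  read 'a': q0 → q1
  read 'b': q1 → q2
  end q2, accepted
w3:
  start at q0
  read 'a': q0 → q1
  read 'a': q1 → q1
  read 'c': q1 → q0
  read 'a': q0 → q1
  read 'a': q1 → q1
  read 'a': q1 → q1
  end q1, rejected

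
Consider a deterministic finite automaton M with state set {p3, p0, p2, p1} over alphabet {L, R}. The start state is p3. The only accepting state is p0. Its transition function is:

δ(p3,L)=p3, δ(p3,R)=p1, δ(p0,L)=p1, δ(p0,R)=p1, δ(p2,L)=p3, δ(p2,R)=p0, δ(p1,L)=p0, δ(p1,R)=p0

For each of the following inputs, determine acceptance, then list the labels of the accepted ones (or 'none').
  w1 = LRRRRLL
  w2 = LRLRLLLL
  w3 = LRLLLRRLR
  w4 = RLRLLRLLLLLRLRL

w1, w3

w1:
  start at p3
  read 'L': p3 → p3
  read 'R': p3 → p1
  read 'R': p1 → p0
  read 'R': p0 → p1
  read 'R': p1 → p0
  read 'L': p0 → p1
  read 'L': p1 → p0
  end p0, accepted
w2:
  start at p3
  read 'L': p3 → p3
  read 'R': p3 → p1
  read 'L': p1 → p0
  read 'R': p0 → p1
  read 'L': p1 → p0
  read 'L': p0 → p1
  read 'L': p1 → p0
  read 'L': p0 → p1
  end p1, rejected
w3:
  start at p3
  read 'L': p3 → p3
  read 'R': p3 → p1
  read 'L': p1 → p0
  read 'L': p0 → p1
  read 'L': p1 → p0
  read 'R': p0 → p1
  read 'R': p1 → p0
  read 'L': p0 → p1
  read 'R': p1 → p0
  end p0, accepted
w4:
  start at p3
  read 'R': p3 → p1
  read 'L': p1 → p0
  read 'R': p0 → p1
  read 'L': p1 → p0
  read 'L': p0 → p1
  read 'R': p1 → p0
  read 'L': p0 → p1
  read 'L': p1 → p0
  read 'L': p0 → p1
  read 'L': p1 → p0
  read 'L': p0 → p1
  read 'R': p1 → p0
  read 'L': p0 → p1
  read 'R': p1 → p0
  read 'L': p0 → p1
  end p1, rejected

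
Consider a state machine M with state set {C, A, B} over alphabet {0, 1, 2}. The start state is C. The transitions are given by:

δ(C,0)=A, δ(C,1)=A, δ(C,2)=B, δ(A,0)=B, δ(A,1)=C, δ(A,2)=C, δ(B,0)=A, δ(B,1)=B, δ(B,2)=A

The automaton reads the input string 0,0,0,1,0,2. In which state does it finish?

C

Trace: C -0-> A -0-> B -0-> A -1-> C -0-> A -2-> C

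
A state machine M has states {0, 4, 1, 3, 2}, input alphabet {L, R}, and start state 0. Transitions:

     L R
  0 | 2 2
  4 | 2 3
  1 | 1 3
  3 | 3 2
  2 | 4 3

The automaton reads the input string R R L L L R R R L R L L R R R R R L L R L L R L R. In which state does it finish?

3

0 → 2 → 3 → 3 → 3 → 3 → 2 → 3 → 2 → 4 → 3 → 3 → 3 → 2 → 3 → 2 → 3 → 2 → 4 → 2 → 3 → 3 → 3 → 2 → 4 → 3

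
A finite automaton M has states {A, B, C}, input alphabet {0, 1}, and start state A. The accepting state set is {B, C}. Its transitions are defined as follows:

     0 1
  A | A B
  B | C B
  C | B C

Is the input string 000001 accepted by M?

Yes

A → A → A → A → A → A → B
End state B is accepting.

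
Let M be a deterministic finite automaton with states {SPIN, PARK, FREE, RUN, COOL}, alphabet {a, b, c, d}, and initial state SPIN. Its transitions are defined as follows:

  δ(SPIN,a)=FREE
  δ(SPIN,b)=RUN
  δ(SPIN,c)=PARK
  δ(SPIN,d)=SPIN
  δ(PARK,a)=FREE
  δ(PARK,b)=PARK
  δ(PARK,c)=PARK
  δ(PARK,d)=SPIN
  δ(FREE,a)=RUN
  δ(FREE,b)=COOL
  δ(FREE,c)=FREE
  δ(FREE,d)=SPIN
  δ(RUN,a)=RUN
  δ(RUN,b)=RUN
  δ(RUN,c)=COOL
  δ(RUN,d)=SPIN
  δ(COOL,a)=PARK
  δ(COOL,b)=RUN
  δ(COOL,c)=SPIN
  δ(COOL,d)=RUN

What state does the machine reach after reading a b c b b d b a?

start at SPIN
read 'a': SPIN → FREE
read 'b': FREE → COOL
read 'c': COOL → SPIN
read 'b': SPIN → RUN
read 'b': RUN → RUN
read 'd': RUN → SPIN
read 'b': SPIN → RUN
read 'a': RUN → RUN

RUN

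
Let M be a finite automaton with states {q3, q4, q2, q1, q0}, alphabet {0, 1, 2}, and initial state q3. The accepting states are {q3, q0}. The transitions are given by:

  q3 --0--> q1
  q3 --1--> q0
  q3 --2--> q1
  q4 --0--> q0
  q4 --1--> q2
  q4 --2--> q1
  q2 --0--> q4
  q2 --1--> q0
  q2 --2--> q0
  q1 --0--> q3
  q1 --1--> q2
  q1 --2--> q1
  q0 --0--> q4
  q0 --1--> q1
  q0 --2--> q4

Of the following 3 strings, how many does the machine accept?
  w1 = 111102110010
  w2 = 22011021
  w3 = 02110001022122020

2

w1: q3 → q0 → q1 → q2 → q0 → q4 → q1 → q2 → q0 → q4 → q0 → q1 → q3  → end q3, accepted
w2: q3 → q1 → q1 → q3 → q0 → q1 → q3 → q1 → q2  → end q2, rejected
w3: q3 → q1 → q1 → q2 → q0 → q4 → q0 → q4 → q2 → q4 → q1 → q1 → q2 → q0 → q4 → q0 → q4 → q0  → end q0, accepted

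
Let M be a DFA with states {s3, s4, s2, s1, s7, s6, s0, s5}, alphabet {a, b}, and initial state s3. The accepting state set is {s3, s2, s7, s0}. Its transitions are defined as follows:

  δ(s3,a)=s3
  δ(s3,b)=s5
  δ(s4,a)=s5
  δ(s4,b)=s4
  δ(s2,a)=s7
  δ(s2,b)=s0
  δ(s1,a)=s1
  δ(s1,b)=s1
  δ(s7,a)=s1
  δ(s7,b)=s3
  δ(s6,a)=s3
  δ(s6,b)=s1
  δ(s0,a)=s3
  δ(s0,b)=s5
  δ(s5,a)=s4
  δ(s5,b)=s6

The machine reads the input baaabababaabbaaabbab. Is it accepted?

s3 → s5 → s4 → s5 → s4 → s4 → s5 → s6 → s3 → s5 → s4 → s5 → s6 → s1 → s1 → s1 → s1 → s1 → s1 → s1 → s1
End state s1 is not accepting.

No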